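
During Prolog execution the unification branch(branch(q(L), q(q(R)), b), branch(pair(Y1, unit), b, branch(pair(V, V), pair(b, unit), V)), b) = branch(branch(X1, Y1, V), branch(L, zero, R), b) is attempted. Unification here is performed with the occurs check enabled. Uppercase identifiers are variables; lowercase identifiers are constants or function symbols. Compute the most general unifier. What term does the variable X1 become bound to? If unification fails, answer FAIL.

Decompose branch/3: branch(q(L), q(q(R)), b) = branch(X1, Y1, V),  branch(pair(Y1, unit), b, branch(pair(V, V), pair(b, unit), V)) = branch(L, zero, R),  b = b.
Decompose branch/3: q(L) = X1,  q(q(R)) = Y1,  b = V.
Bind X1 := q(L); no other remaining equation mentions X1.
Bind Y1 := q(q(R)); substituting into the one remaining equation that mentions Y1 gives: branch(pair(q(q(R)), unit), b, branch(pair(V, V), pair(b, unit), V)) = branch(L, zero, R).
Bind V := b; substituting into the one remaining equation that mentions V gives: branch(pair(q(q(R)), unit), b, branch(pair(b, b), pair(b, unit), b)) = branch(L, zero, R).
Decompose branch/3: pair(q(q(R)), unit) = L,  b = zero,  branch(pair(b, b), pair(b, unit), b) = R.
Bind L := pair(q(q(R)), unit); no other remaining equation mentions L. Substituting into the earlier binding gives X1 := q(pair(q(q(R)), unit)).
Clash: constants b and zero differ; no unifier exists.

FAIL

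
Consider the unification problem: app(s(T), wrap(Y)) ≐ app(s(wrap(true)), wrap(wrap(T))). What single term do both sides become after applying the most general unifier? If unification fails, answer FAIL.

app(s(wrap(true)), wrap(wrap(wrap(true))))

Decompose app/2: s(T) ≐ s(wrap(true)),  wrap(Y) ≐ wrap(wrap(T)).
Decompose s/1: T ≐ wrap(true).
Bind T := wrap(true); substituting into the remaining equation gives: wrap(Y) ≐ wrap(wrap(wrap(true))).
Decompose wrap/1: Y ≐ wrap(wrap(true)).
Bind Y := wrap(wrap(true)).
Applying the MGU to either side gives app(s(wrap(true)), wrap(wrap(wrap(true)))).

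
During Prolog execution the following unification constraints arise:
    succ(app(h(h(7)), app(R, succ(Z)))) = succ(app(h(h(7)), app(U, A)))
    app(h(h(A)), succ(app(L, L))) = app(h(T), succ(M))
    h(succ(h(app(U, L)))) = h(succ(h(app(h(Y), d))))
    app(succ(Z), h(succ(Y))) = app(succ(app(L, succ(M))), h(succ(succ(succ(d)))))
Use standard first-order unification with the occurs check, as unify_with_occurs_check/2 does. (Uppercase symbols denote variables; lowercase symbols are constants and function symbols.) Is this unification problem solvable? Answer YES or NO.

Decompose succ/1: app(h(h(7)), app(R, succ(Z))) = app(h(h(7)), app(U, A)).
Decompose app/2: h(h(7)) = h(h(7)),  app(R, succ(Z)) = app(U, A).
Delete trivial equation h(h(7)) = h(h(7)).
Decompose app/2: R = U,  succ(Z) = A.
Bind R := U; no other remaining equation mentions R.
Bind A := succ(Z); substituting into the one remaining equation that mentions A gives: app(h(h(succ(Z))), succ(app(L, L))) = app(h(T), succ(M)).
Decompose app/2: h(h(succ(Z))) = h(T),  succ(app(L, L)) = succ(M).
Decompose h/1: h(succ(Z)) = T.
Bind T := h(succ(Z)); no other remaining equation mentions T.
Decompose succ/1: app(L, L) = M.
Bind M := app(L, L); substituting into the one remaining equation that mentions M gives: app(succ(Z), h(succ(Y))) = app(succ(app(L, succ(app(L, L)))), h(succ(succ(succ(d))))).
Decompose h/1: succ(h(app(U, L))) = succ(h(app(h(Y), d))).
Decompose succ/1: h(app(U, L)) = h(app(h(Y), d)).
Decompose h/1: app(U, L) = app(h(Y), d).
Decompose app/2: U = h(Y),  L = d.
Bind U := h(Y); no other remaining equation mentions U. Substituting into the earlier binding gives R := h(Y).
Bind L := d; substituting into the remaining equation gives: app(succ(Z), h(succ(Y))) = app(succ(app(d, succ(app(d, d)))), h(succ(succ(succ(d))))). Substituting into the earlier binding gives M := app(d, d).
Decompose app/2: succ(Z) = succ(app(d, succ(app(d, d)))),  h(succ(Y)) = h(succ(succ(succ(d)))).
Decompose succ/1: Z = app(d, succ(app(d, d))).
Bind Z := app(d, succ(app(d, d))); no other remaining equation mentions Z. Substituting into the earlier bindings gives A := succ(app(d, succ(app(d, d)))), T := h(succ(app(d, succ(app(d, d))))).
Decompose h/1: succ(Y) = succ(succ(succ(d))).
Decompose succ/1: Y = succ(succ(d)).
Bind Y := succ(succ(d)). Substituting into the earlier bindings gives R := h(succ(succ(d))), U := h(succ(succ(d))).
No equations remain and no clash or occurs-check failure arose, so a unifier exists.

YES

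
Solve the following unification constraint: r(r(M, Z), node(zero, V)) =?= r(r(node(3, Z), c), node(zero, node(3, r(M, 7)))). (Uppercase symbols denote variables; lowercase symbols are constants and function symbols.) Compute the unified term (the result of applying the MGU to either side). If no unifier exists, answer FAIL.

Decompose r/2: r(M, Z) =?= r(node(3, Z), c),  node(zero, V) =?= node(zero, node(3, r(M, 7))).
Decompose r/2: M =?= node(3, Z),  Z =?= c.
Bind M := node(3, Z); substituting into the one remaining equation that mentions M gives: node(zero, V) =?= node(zero, node(3, r(node(3, Z), 7))).
Bind Z := c; substituting into the remaining equation gives: node(zero, V) =?= node(zero, node(3, r(node(3, c), 7))). Substituting into the earlier binding gives M := node(3, c).
Decompose node/2: zero =?= zero,  V =?= node(3, r(node(3, c), 7)).
Delete trivial equation zero =?= zero.
Bind V := node(3, r(node(3, c), 7)).
Applying the MGU to either side gives r(r(node(3, c), c), node(zero, node(3, r(node(3, c), 7)))).

r(r(node(3, c), c), node(zero, node(3, r(node(3, c), 7))))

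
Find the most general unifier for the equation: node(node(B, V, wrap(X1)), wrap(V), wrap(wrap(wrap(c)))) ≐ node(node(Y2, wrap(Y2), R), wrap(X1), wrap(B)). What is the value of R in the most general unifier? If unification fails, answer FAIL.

wrap(wrap(wrap(wrap(c))))

Decompose node/3: node(B, V, wrap(X1)) ≐ node(Y2, wrap(Y2), R),  wrap(V) ≐ wrap(X1),  wrap(wrap(wrap(c))) ≐ wrap(B).
Decompose node/3: B ≐ Y2,  V ≐ wrap(Y2),  wrap(X1) ≐ R.
Bind B := Y2; substituting into the one remaining equation that mentions B gives: wrap(wrap(wrap(c))) ≐ wrap(Y2).
Bind V := wrap(Y2); substituting into the one remaining equation that mentions V gives: wrap(wrap(Y2)) ≐ wrap(X1).
Bind R := wrap(X1); no other remaining equation mentions R.
Decompose wrap/1: wrap(Y2) ≐ X1.
Bind X1 := wrap(Y2); no other remaining equation mentions X1. Substituting into the earlier binding gives R := wrap(wrap(Y2)).
Decompose wrap/1: wrap(wrap(c)) ≐ Y2.
Bind Y2 := wrap(wrap(c)). Substituting into the earlier bindings gives B := wrap(wrap(c)), V := wrap(wrap(wrap(c))), R := wrap(wrap(wrap(wrap(c)))), X1 := wrap(wrap(wrap(c))).
MGU = { B ↦ wrap(wrap(c)), V ↦ wrap(wrap(wrap(c))), R ↦ wrap(wrap(wrap(wrap(c)))), X1 ↦ wrap(wrap(wrap(c))), Y2 ↦ wrap(wrap(c)) }, so R ↦ wrap(wrap(wrap(wrap(c)))).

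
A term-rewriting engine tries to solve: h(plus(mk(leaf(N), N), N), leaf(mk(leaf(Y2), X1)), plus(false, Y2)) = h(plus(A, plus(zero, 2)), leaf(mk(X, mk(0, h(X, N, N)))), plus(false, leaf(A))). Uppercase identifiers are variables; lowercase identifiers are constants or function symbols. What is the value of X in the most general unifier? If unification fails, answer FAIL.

leaf(leaf(mk(leaf(plus(zero, 2)), plus(zero, 2))))

Decompose h/3: plus(mk(leaf(N), N), N) = plus(A, plus(zero, 2)),  leaf(mk(leaf(Y2), X1)) = leaf(mk(X, mk(0, h(X, N, N)))),  plus(false, Y2) = plus(false, leaf(A)).
Decompose plus/2: mk(leaf(N), N) = A,  N = plus(zero, 2).
Bind A := mk(leaf(N), N); substituting into the one remaining equation that mentions A gives: plus(false, Y2) = plus(false, leaf(mk(leaf(N), N))).
Bind N := plus(zero, 2); substituting into the remaining equations gives: leaf(mk(leaf(Y2), X1)) = leaf(mk(X, mk(0, h(X, plus(zero, 2), plus(zero, 2))))),  plus(false, Y2) = plus(false, leaf(mk(leaf(plus(zero, 2)), plus(zero, 2)))). Substituting into the earlier binding gives A := mk(leaf(plus(zero, 2)), plus(zero, 2)).
Decompose leaf/1: mk(leaf(Y2), X1) = mk(X, mk(0, h(X, plus(zero, 2), plus(zero, 2)))).
Decompose mk/2: leaf(Y2) = X,  X1 = mk(0, h(X, plus(zero, 2), plus(zero, 2))).
Bind X := leaf(Y2); substituting into the one remaining equation that mentions X gives: X1 = mk(0, h(leaf(Y2), plus(zero, 2), plus(zero, 2))).
Bind X1 := mk(0, h(leaf(Y2), plus(zero, 2), plus(zero, 2))); no other remaining equation mentions X1.
Decompose plus/2: false = false,  Y2 = leaf(mk(leaf(plus(zero, 2)), plus(zero, 2))).
Delete trivial equation false = false.
Bind Y2 := leaf(mk(leaf(plus(zero, 2)), plus(zero, 2))). Substituting into the earlier bindings gives X := leaf(leaf(mk(leaf(plus(zero, 2)), plus(zero, 2)))), X1 := mk(0, h(leaf(leaf(mk(leaf(plus(zero, 2)), plus(zero, 2)))), plus(zero, 2), plus(zero, 2))).
MGU = { A -> mk(leaf(plus(zero, 2)), plus(zero, 2)), N -> plus(zero, 2), X -> leaf(leaf(mk(leaf(plus(zero, 2)), plus(zero, 2)))), X1 -> mk(0, h(leaf(leaf(mk(leaf(plus(zero, 2)), plus(zero, 2)))), plus(zero, 2), plus(zero, 2))), Y2 -> leaf(mk(leaf(plus(zero, 2)), plus(zero, 2))) }, so X -> leaf(leaf(mk(leaf(plus(zero, 2)), plus(zero, 2)))).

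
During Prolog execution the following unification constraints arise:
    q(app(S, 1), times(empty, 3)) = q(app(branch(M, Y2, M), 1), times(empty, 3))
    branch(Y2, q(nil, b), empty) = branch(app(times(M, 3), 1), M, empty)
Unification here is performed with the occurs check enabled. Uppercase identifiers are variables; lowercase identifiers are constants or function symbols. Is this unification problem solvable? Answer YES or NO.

Decompose q/2: app(S, 1) = app(branch(M, Y2, M), 1),  times(empty, 3) = times(empty, 3).
Decompose app/2: S = branch(M, Y2, M),  1 = 1.
Bind S := branch(M, Y2, M); no other remaining equation mentions S.
Delete trivial equation 1 = 1.
Delete trivial equation times(empty, 3) = times(empty, 3).
Decompose branch/3: Y2 = app(times(M, 3), 1),  q(nil, b) = M,  empty = empty.
Bind Y2 := app(times(M, 3), 1); no other remaining equation mentions Y2. Substituting into the earlier binding gives S := branch(M, app(times(M, 3), 1), M).
Bind M := q(nil, b); no other remaining equation mentions M. Substituting into the earlier bindings gives S := branch(q(nil, b), app(times(q(nil, b), 3), 1), q(nil, b)), Y2 := app(times(q(nil, b), 3), 1).
Delete trivial equation empty = empty.
No equations remain and no clash or occurs-check failure arose, so a unifier exists.

YES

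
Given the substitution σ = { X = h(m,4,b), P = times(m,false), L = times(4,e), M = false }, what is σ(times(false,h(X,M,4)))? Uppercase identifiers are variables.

Replace each occurrence of X with h(m,4,b).
Replace each occurrence of M with false.
Result: times(false,h(h(m,4,b),false,4)).

times(false,h(h(m,4,b),false,4))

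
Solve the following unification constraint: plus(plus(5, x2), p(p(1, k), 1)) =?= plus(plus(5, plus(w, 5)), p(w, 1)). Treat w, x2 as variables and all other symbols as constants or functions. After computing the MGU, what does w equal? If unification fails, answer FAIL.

Decompose plus/2: plus(5, x2) =?= plus(5, plus(w, 5)),  p(p(1, k), 1) =?= p(w, 1).
Decompose plus/2: 5 =?= 5,  x2 =?= plus(w, 5).
Delete trivial equation 5 =?= 5.
Bind x2 := plus(w, 5); no other remaining equation mentions x2.
Decompose p/2: p(1, k) =?= w,  1 =?= 1.
Bind w := p(1, k); no other remaining equation mentions w. Substituting into the earlier binding gives x2 := plus(p(1, k), 5).
Delete trivial equation 1 =?= 1.
MGU = { x2 ↦ plus(p(1, k), 5), w ↦ p(1, k) }, so w ↦ p(1, k).

p(1, k)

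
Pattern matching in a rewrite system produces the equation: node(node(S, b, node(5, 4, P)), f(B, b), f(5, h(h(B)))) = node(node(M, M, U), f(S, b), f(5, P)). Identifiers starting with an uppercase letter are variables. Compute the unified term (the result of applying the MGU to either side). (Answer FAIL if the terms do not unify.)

node(node(b, b, node(5, 4, h(h(b)))), f(b, b), f(5, h(h(b))))

Decompose node/3: node(S, b, node(5, 4, P)) = node(M, M, U),  f(B, b) = f(S, b),  f(5, h(h(B))) = f(5, P).
Decompose node/3: S = M,  b = M,  node(5, 4, P) = U.
Bind S := M; substituting into the one remaining equation that mentions S gives: f(B, b) = f(M, b).
Bind M := b; substituting into the one remaining equation that mentions M gives: f(B, b) = f(b, b). Substituting into the earlier binding gives S := b.
Bind U := node(5, 4, P); no other remaining equation mentions U.
Decompose f/2: B = b,  b = b.
Bind B := b; substituting into the one remaining equation that mentions B gives: f(5, h(h(b))) = f(5, P).
Delete trivial equation b = b.
Decompose f/2: 5 = 5,  h(h(b)) = P.
Delete trivial equation 5 = 5.
Bind P := h(h(b)). Substituting into the earlier binding gives U := node(5, 4, h(h(b))).
Applying the MGU to either side gives node(node(b, b, node(5, 4, h(h(b)))), f(b, b), f(5, h(h(b)))).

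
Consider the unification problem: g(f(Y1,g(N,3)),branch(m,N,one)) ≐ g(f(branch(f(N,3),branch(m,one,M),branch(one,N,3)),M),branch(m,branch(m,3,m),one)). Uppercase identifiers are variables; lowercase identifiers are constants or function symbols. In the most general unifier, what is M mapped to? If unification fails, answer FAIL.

Decompose g/2: f(Y1,g(N,3)) ≐ f(branch(f(N,3),branch(m,one,M),branch(one,N,3)),M),  branch(m,N,one) ≐ branch(m,branch(m,3,m),one).
Decompose f/2: Y1 ≐ branch(f(N,3),branch(m,one,M),branch(one,N,3)),  g(N,3) ≐ M.
Bind Y1 := branch(f(N,3),branch(m,one,M),branch(one,N,3)); no other remaining equation mentions Y1.
Bind M := g(N,3); no other remaining equation mentions M. Substituting into the earlier binding gives Y1 := branch(f(N,3),branch(m,one,g(N,3)),branch(one,N,3)).
Decompose branch/3: m ≐ m,  N ≐ branch(m,3,m),  one ≐ one.
Delete trivial equation m ≐ m.
Bind N := branch(m,3,m); no other remaining equation mentions N. Substituting into the earlier bindings gives Y1 := branch(f(branch(m,3,m),3),branch(m,one,g(branch(m,3,m),3)),branch(one,branch(m,3,m),3)), M := g(branch(m,3,m),3).
Delete trivial equation one ≐ one.
MGU = { Y1 ↦ branch(f(branch(m,3,m),3),branch(m,one,g(branch(m,3,m),3)),branch(one,branch(m,3,m),3)), M ↦ g(branch(m,3,m),3), N ↦ branch(m,3,m) }, so M ↦ g(branch(m,3,m),3).

g(branch(m,3,m),3)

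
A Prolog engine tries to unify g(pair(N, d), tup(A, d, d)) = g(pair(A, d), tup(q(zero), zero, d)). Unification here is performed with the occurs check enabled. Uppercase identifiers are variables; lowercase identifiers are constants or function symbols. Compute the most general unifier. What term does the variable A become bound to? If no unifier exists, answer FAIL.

Decompose g/2: pair(N, d) = pair(A, d),  tup(A, d, d) = tup(q(zero), zero, d).
Decompose pair/2: N = A,  d = d.
Bind N := A; no other remaining equation mentions N.
Delete trivial equation d = d.
Decompose tup/3: A = q(zero),  d = zero,  d = d.
Bind A := q(zero); no other remaining equation mentions A. Substituting into the earlier binding gives N := q(zero).
Clash: constants d and zero differ; no unifier exists.

FAIL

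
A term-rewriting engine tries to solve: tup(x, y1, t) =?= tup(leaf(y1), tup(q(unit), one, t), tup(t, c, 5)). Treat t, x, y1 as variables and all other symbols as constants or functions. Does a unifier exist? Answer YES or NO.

Decompose tup/3: x =?= leaf(y1),  y1 =?= tup(q(unit), one, t),  t =?= tup(t, c, 5).
Bind x := leaf(y1); no other remaining equation mentions x.
Bind y1 := tup(q(unit), one, t); no other remaining equation mentions y1. Substituting into the earlier binding gives x := leaf(tup(q(unit), one, t)).
Occurs check fails: t occurs in tup(t, c, 5); the equation t =?= tup(t, c, 5) has no finite solution.

NO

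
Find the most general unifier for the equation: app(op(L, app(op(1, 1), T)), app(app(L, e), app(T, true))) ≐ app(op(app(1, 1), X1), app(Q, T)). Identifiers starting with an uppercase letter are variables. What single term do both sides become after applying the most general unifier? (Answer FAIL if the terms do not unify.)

Decompose app/2: op(L, app(op(1, 1), T)) ≐ op(app(1, 1), X1),  app(app(L, e), app(T, true)) ≐ app(Q, T).
Decompose op/2: L ≐ app(1, 1),  app(op(1, 1), T) ≐ X1.
Bind L := app(1, 1); substituting into the one remaining equation that mentions L gives: app(app(app(1, 1), e), app(T, true)) ≐ app(Q, T).
Bind X1 := app(op(1, 1), T); no other remaining equation mentions X1.
Decompose app/2: app(app(1, 1), e) ≐ Q,  app(T, true) ≐ T.
Bind Q := app(app(1, 1), e); no other remaining equation mentions Q.
Occurs check fails: T occurs in app(T, true); the equation T ≐ app(T, true) has no finite solution.

FAIL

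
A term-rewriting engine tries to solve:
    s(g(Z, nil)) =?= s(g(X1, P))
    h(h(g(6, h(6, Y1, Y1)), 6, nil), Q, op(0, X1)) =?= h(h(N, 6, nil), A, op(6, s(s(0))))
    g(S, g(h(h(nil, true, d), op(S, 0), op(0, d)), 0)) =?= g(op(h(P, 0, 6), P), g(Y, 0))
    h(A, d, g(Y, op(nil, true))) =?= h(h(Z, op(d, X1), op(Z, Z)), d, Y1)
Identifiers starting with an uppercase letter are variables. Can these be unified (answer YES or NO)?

NO

Decompose s/1: g(Z, nil) =?= g(X1, P).
Decompose g/2: Z =?= X1,  nil =?= P.
Bind Z := X1; substituting into the one remaining equation that mentions Z gives: h(A, d, g(Y, op(nil, true))) =?= h(h(X1, op(d, X1), op(X1, X1)), d, Y1).
Bind P := nil; substituting into the one remaining equation that mentions P gives: g(S, g(h(h(nil, true, d), op(S, 0), op(0, d)), 0)) =?= g(op(h(nil, 0, 6), nil), g(Y, 0)).
Decompose h/3: h(g(6, h(6, Y1, Y1)), 6, nil) =?= h(N, 6, nil),  Q =?= A,  op(0, X1) =?= op(6, s(s(0))).
Decompose h/3: g(6, h(6, Y1, Y1)) =?= N,  6 =?= 6,  nil =?= nil.
Bind N := g(6, h(6, Y1, Y1)); no other remaining equation mentions N.
Delete trivial equation 6 =?= 6.
Delete trivial equation nil =?= nil.
Bind Q := A; no other remaining equation mentions Q.
Decompose op/2: 0 =?= 6,  X1 =?= s(s(0)).
Clash: constants 0 and 6 differ; no unifier exists.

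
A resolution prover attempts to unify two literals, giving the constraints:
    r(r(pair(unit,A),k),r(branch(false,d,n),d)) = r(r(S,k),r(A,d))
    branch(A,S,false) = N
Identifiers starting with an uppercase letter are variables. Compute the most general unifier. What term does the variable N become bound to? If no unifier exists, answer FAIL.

branch(branch(false,d,n),pair(unit,branch(false,d,n)),false)

Decompose r/2: r(pair(unit,A),k) = r(S,k),  r(branch(false,d,n),d) = r(A,d).
Decompose r/2: pair(unit,A) = S,  k = k.
Bind S := pair(unit,A); substituting into the one remaining equation that mentions S gives: branch(A,pair(unit,A),false) = N.
Delete trivial equation k = k.
Decompose r/2: branch(false,d,n) = A,  d = d.
Bind A := branch(false,d,n); substituting into the one remaining equation that mentions A gives: branch(branch(false,d,n),pair(unit,branch(false,d,n)),false) = N. Substituting into the earlier binding gives S := pair(unit,branch(false,d,n)).
Delete trivial equation d = d.
Bind N := branch(branch(false,d,n),pair(unit,branch(false,d,n)),false).
MGU = { S := pair(unit,branch(false,d,n)), A := branch(false,d,n), N := branch(branch(false,d,n),pair(unit,branch(false,d,n)),false) }, so N := branch(branch(false,d,n),pair(unit,branch(false,d,n)),false).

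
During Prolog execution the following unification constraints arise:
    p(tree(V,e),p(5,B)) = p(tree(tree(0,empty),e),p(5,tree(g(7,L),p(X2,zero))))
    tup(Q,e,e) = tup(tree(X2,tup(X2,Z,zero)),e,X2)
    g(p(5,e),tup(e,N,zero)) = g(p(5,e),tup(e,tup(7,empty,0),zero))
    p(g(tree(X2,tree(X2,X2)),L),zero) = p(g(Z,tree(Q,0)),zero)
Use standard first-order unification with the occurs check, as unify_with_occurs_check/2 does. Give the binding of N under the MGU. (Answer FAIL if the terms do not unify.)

tup(7,empty,0)

Decompose p/2: tree(V,e) = tree(tree(0,empty),e),  p(5,B) = p(5,tree(g(7,L),p(X2,zero))).
Decompose tree/2: V = tree(0,empty),  e = e.
Bind V := tree(0,empty); no other remaining equation mentions V.
Delete trivial equation e = e.
Decompose p/2: 5 = 5,  B = tree(g(7,L),p(X2,zero)).
Delete trivial equation 5 = 5.
Bind B := tree(g(7,L),p(X2,zero)); no other remaining equation mentions B.
Decompose tup/3: Q = tree(X2,tup(X2,Z,zero)),  e = e,  e = X2.
Bind Q := tree(X2,tup(X2,Z,zero)); substituting into the one remaining equation that mentions Q gives: p(g(tree(X2,tree(X2,X2)),L),zero) = p(g(Z,tree(tree(X2,tup(X2,Z,zero)),0)),zero).
Delete trivial equation e = e.
Bind X2 := e; substituting into the one remaining equation that mentions X2 gives: p(g(tree(e,tree(e,e)),L),zero) = p(g(Z,tree(tree(e,tup(e,Z,zero)),0)),zero). Substituting into the earlier bindings gives B := tree(g(7,L),p(e,zero)), Q := tree(e,tup(e,Z,zero)).
Decompose g/2: p(5,e) = p(5,e),  tup(e,N,zero) = tup(e,tup(7,empty,0),zero).
Delete trivial equation p(5,e) = p(5,e).
Decompose tup/3: e = e,  N = tup(7,empty,0),  zero = zero.
Delete trivial equation e = e.
Bind N := tup(7,empty,0); no other remaining equation mentions N.
Delete trivial equation zero = zero.
Decompose p/2: g(tree(e,tree(e,e)),L) = g(Z,tree(tree(e,tup(e,Z,zero)),0)),  zero = zero.
Decompose g/2: tree(e,tree(e,e)) = Z,  L = tree(tree(e,tup(e,Z,zero)),0).
Bind Z := tree(e,tree(e,e)); substituting into the one remaining equation that mentions Z gives: L = tree(tree(e,tup(e,tree(e,tree(e,e)),zero)),0). Substituting into the earlier binding gives Q := tree(e,tup(e,tree(e,tree(e,e)),zero)).
Bind L := tree(tree(e,tup(e,tree(e,tree(e,e)),zero)),0); no other remaining equation mentions L. Substituting into the earlier binding gives B := tree(g(7,tree(tree(e,tup(e,tree(e,tree(e,e)),zero)),0)),p(e,zero)).
Delete trivial equation zero = zero.
MGU = { V = tree(0,empty), B = tree(g(7,tree(tree(e,tup(e,tree(e,tree(e,e)),zero)),0)),p(e,zero)), Q = tree(e,tup(e,tree(e,tree(e,e)),zero)), X2 = e, N = tup(7,empty,0), Z = tree(e,tree(e,e)), L = tree(tree(e,tup(e,tree(e,tree(e,e)),zero)),0) }, so N = tup(7,empty,0).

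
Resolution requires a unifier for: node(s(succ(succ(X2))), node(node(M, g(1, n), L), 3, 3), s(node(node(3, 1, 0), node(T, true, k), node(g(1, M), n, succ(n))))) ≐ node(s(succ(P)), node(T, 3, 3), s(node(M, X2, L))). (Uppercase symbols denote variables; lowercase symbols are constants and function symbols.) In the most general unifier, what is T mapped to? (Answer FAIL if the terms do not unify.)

Decompose node/3: s(succ(succ(X2))) ≐ s(succ(P)),  node(node(M, g(1, n), L), 3, 3) ≐ node(T, 3, 3),  s(node(node(3, 1, 0), node(T, true, k), node(g(1, M), n, succ(n)))) ≐ s(node(M, X2, L)).
Decompose s/1: succ(succ(X2)) ≐ succ(P).
Decompose succ/1: succ(X2) ≐ P.
Bind P := succ(X2); no other remaining equation mentions P.
Decompose node/3: node(M, g(1, n), L) ≐ T,  3 ≐ 3,  3 ≐ 3.
Bind T := node(M, g(1, n), L); substituting into the one remaining equation that mentions T gives: s(node(node(3, 1, 0), node(node(M, g(1, n), L), true, k), node(g(1, M), n, succ(n)))) ≐ s(node(M, X2, L)).
Delete trivial equation 3 ≐ 3.
Delete trivial equation 3 ≐ 3.
Decompose s/1: node(node(3, 1, 0), node(node(M, g(1, n), L), true, k), node(g(1, M), n, succ(n))) ≐ node(M, X2, L).
Decompose node/3: node(3, 1, 0) ≐ M,  node(node(M, g(1, n), L), true, k) ≐ X2,  node(g(1, M), n, succ(n)) ≐ L.
Bind M := node(3, 1, 0); substituting into the remaining equations gives: node(node(node(3, 1, 0), g(1, n), L), true, k) ≐ X2,  node(g(1, node(3, 1, 0)), n, succ(n)) ≐ L. Substituting into the earlier binding gives T := node(node(3, 1, 0), g(1, n), L).
Bind X2 := node(node(node(3, 1, 0), g(1, n), L), true, k); no other remaining equation mentions X2. Substituting into the earlier binding gives P := succ(node(node(node(3, 1, 0), g(1, n), L), true, k)).
Bind L := node(g(1, node(3, 1, 0)), n, succ(n)). Substituting into the earlier bindings gives P := succ(node(node(node(3, 1, 0), g(1, n), node(g(1, node(3, 1, 0)), n, succ(n))), true, k)), T := node(node(3, 1, 0), g(1, n), node(g(1, node(3, 1, 0)), n, succ(n))), X2 := node(node(node(3, 1, 0), g(1, n), node(g(1, node(3, 1, 0)), n, succ(n))), true, k).
MGU = { P -> succ(node(node(node(3, 1, 0), g(1, n), node(g(1, node(3, 1, 0)), n, succ(n))), true, k)), T -> node(node(3, 1, 0), g(1, n), node(g(1, node(3, 1, 0)), n, succ(n))), M -> node(3, 1, 0), X2 -> node(node(node(3, 1, 0), g(1, n), node(g(1, node(3, 1, 0)), n, succ(n))), true, k), L -> node(g(1, node(3, 1, 0)), n, succ(n)) }, so T -> node(node(3, 1, 0), g(1, n), node(g(1, node(3, 1, 0)), n, succ(n))).

node(node(3, 1, 0), g(1, n), node(g(1, node(3, 1, 0)), n, succ(n)))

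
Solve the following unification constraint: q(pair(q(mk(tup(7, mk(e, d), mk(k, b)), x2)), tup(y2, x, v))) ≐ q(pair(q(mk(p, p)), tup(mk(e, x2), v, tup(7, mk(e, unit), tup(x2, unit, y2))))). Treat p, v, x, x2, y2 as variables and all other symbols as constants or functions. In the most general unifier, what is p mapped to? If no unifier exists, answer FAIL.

Decompose q/1: pair(q(mk(tup(7, mk(e, d), mk(k, b)), x2)), tup(y2, x, v)) ≐ pair(q(mk(p, p)), tup(mk(e, x2), v, tup(7, mk(e, unit), tup(x2, unit, y2)))).
Decompose pair/2: q(mk(tup(7, mk(e, d), mk(k, b)), x2)) ≐ q(mk(p, p)),  tup(y2, x, v) ≐ tup(mk(e, x2), v, tup(7, mk(e, unit), tup(x2, unit, y2))).
Decompose q/1: mk(tup(7, mk(e, d), mk(k, b)), x2) ≐ mk(p, p).
Decompose mk/2: tup(7, mk(e, d), mk(k, b)) ≐ p,  x2 ≐ p.
Bind p := tup(7, mk(e, d), mk(k, b)); substituting into the one remaining equation that mentions p gives: x2 ≐ tup(7, mk(e, d), mk(k, b)).
Bind x2 := tup(7, mk(e, d), mk(k, b)); substituting into the remaining equation gives: tup(y2, x, v) ≐ tup(mk(e, tup(7, mk(e, d), mk(k, b))), v, tup(7, mk(e, unit), tup(tup(7, mk(e, d), mk(k, b)), unit, y2))).
Decompose tup/3: y2 ≐ mk(e, tup(7, mk(e, d), mk(k, b))),  x ≐ v,  v ≐ tup(7, mk(e, unit), tup(tup(7, mk(e, d), mk(k, b)), unit, y2)).
Bind y2 := mk(e, tup(7, mk(e, d), mk(k, b))); substituting into the one remaining equation that mentions y2 gives: v ≐ tup(7, mk(e, unit), tup(tup(7, mk(e, d), mk(k, b)), unit, mk(e, tup(7, mk(e, d), mk(k, b))))).
Bind x := v; no other remaining equation mentions x.
Bind v := tup(7, mk(e, unit), tup(tup(7, mk(e, d), mk(k, b)), unit, mk(e, tup(7, mk(e, d), mk(k, b))))). Substituting into the earlier binding gives x := tup(7, mk(e, unit), tup(tup(7, mk(e, d), mk(k, b)), unit, mk(e, tup(7, mk(e, d), mk(k, b))))).
MGU = { p -> tup(7, mk(e, d), mk(k, b)), x2 -> tup(7, mk(e, d), mk(k, b)), y2 -> mk(e, tup(7, mk(e, d), mk(k, b))), x -> tup(7, mk(e, unit), tup(tup(7, mk(e, d), mk(k, b)), unit, mk(e, tup(7, mk(e, d), mk(k, b))))), v -> tup(7, mk(e, unit), tup(tup(7, mk(e, d), mk(k, b)), unit, mk(e, tup(7, mk(e, d), mk(k, b))))) }, so p -> tup(7, mk(e, d), mk(k, b)).

tup(7, mk(e, d), mk(k, b))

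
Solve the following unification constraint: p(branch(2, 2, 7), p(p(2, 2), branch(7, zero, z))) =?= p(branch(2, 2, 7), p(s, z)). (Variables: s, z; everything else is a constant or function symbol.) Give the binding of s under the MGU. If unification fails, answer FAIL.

FAIL

Decompose p/2: branch(2, 2, 7) =?= branch(2, 2, 7),  p(p(2, 2), branch(7, zero, z)) =?= p(s, z).
Delete trivial equation branch(2, 2, 7) =?= branch(2, 2, 7).
Decompose p/2: p(2, 2) =?= s,  branch(7, zero, z) =?= z.
Bind s := p(2, 2); no other remaining equation mentions s.
Occurs check fails: z occurs in branch(7, zero, z); the equation z =?= branch(7, zero, z) has no finite solution.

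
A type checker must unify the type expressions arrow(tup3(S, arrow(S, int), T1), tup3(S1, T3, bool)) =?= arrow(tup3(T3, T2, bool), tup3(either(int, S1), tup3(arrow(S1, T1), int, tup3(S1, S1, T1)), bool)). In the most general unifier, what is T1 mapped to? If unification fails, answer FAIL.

Decompose arrow/2: tup3(S, arrow(S, int), T1) =?= tup3(T3, T2, bool),  tup3(S1, T3, bool) =?= tup3(either(int, S1), tup3(arrow(S1, T1), int, tup3(S1, S1, T1)), bool).
Decompose tup3/3: S =?= T3,  arrow(S, int) =?= T2,  T1 =?= bool.
Bind S := T3; substituting into the one remaining equation that mentions S gives: arrow(T3, int) =?= T2.
Bind T2 := arrow(T3, int); no other remaining equation mentions T2.
Bind T1 := bool; substituting into the remaining equation gives: tup3(S1, T3, bool) =?= tup3(either(int, S1), tup3(arrow(S1, bool), int, tup3(S1, S1, bool)), bool).
Decompose tup3/3: S1 =?= either(int, S1),  T3 =?= tup3(arrow(S1, bool), int, tup3(S1, S1, bool)),  bool =?= bool.
Occurs check fails: S1 occurs in either(int, S1); the equation S1 =?= either(int, S1) has no finite solution.

FAIL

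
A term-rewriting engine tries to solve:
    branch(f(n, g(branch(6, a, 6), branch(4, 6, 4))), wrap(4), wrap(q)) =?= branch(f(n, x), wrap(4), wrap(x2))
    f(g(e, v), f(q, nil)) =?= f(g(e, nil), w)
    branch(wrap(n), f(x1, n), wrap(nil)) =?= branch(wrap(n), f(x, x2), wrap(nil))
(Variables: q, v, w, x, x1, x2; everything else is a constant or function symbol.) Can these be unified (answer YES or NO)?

YES

Decompose branch/3: f(n, g(branch(6, a, 6), branch(4, 6, 4))) =?= f(n, x),  wrap(4) =?= wrap(4),  wrap(q) =?= wrap(x2).
Decompose f/2: n =?= n,  g(branch(6, a, 6), branch(4, 6, 4)) =?= x.
Delete trivial equation n =?= n.
Bind x := g(branch(6, a, 6), branch(4, 6, 4)); substituting into the one remaining equation that mentions x gives: branch(wrap(n), f(x1, n), wrap(nil)) =?= branch(wrap(n), f(g(branch(6, a, 6), branch(4, 6, 4)), x2), wrap(nil)).
Delete trivial equation wrap(4) =?= wrap(4).
Decompose wrap/1: q =?= x2.
Bind q := x2; substituting into the one remaining equation that mentions q gives: f(g(e, v), f(x2, nil)) =?= f(g(e, nil), w).
Decompose f/2: g(e, v) =?= g(e, nil),  f(x2, nil) =?= w.
Decompose g/2: e =?= e,  v =?= nil.
Delete trivial equation e =?= e.
Bind v := nil; no other remaining equation mentions v.
Bind w := f(x2, nil); no other remaining equation mentions w.
Decompose branch/3: wrap(n) =?= wrap(n),  f(x1, n) =?= f(g(branch(6, a, 6), branch(4, 6, 4)), x2),  wrap(nil) =?= wrap(nil).
Delete trivial equation wrap(n) =?= wrap(n).
Decompose f/2: x1 =?= g(branch(6, a, 6), branch(4, 6, 4)),  n =?= x2.
Bind x1 := g(branch(6, a, 6), branch(4, 6, 4)); no other remaining equation mentions x1.
Bind x2 := n; no other remaining equation mentions x2. Substituting into the earlier bindings gives q := n, w := f(n, nil).
Delete trivial equation wrap(nil) =?= wrap(nil).
No equations remain and no clash or occurs-check failure arose, so a unifier exists.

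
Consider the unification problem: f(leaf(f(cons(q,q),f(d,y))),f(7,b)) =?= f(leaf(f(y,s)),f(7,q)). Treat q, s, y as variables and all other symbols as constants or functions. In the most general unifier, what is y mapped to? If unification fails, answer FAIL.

Decompose f/2: leaf(f(cons(q,q),f(d,y))) =?= leaf(f(y,s)),  f(7,b) =?= f(7,q).
Decompose leaf/1: f(cons(q,q),f(d,y)) =?= f(y,s).
Decompose f/2: cons(q,q) =?= y,  f(d,y) =?= s.
Bind y := cons(q,q); substituting into the one remaining equation that mentions y gives: f(d,cons(q,q)) =?= s.
Bind s := f(d,cons(q,q)); no other remaining equation mentions s.
Decompose f/2: 7 =?= 7,  b =?= q.
Delete trivial equation 7 =?= 7.
Bind q := b. Substituting into the earlier bindings gives y := cons(b,b), s := f(d,cons(b,b)).
MGU = { y := cons(b,b), s := f(d,cons(b,b)), q := b }, so y := cons(b,b).

cons(b,b)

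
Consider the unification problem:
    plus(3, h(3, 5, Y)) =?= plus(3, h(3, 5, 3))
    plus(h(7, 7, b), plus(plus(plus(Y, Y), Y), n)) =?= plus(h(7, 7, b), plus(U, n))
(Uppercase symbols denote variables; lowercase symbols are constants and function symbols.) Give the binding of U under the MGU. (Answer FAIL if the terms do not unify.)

plus(plus(3, 3), 3)

Decompose plus/2: 3 =?= 3,  h(3, 5, Y) =?= h(3, 5, 3).
Delete trivial equation 3 =?= 3.
Decompose h/3: 3 =?= 3,  5 =?= 5,  Y =?= 3.
Delete trivial equation 3 =?= 3.
Delete trivial equation 5 =?= 5.
Bind Y := 3; substituting into the remaining equation gives: plus(h(7, 7, b), plus(plus(plus(3, 3), 3), n)) =?= plus(h(7, 7, b), plus(U, n)).
Decompose plus/2: h(7, 7, b) =?= h(7, 7, b),  plus(plus(plus(3, 3), 3), n) =?= plus(U, n).
Delete trivial equation h(7, 7, b) =?= h(7, 7, b).
Decompose plus/2: plus(plus(3, 3), 3) =?= U,  n =?= n.
Bind U := plus(plus(3, 3), 3); no other remaining equation mentions U.
Delete trivial equation n =?= n.
MGU = { Y ↦ 3, U ↦ plus(plus(3, 3), 3) }, so U ↦ plus(plus(3, 3), 3).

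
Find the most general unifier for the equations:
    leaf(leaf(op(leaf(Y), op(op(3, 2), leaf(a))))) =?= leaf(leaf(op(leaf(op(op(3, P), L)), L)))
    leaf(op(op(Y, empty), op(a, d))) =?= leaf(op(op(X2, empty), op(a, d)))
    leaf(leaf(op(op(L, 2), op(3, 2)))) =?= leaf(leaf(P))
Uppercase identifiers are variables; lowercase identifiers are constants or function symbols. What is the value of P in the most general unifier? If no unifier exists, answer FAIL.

Decompose leaf/1: leaf(op(leaf(Y), op(op(3, 2), leaf(a)))) =?= leaf(op(leaf(op(op(3, P), L)), L)).
Decompose leaf/1: op(leaf(Y), op(op(3, 2), leaf(a))) =?= op(leaf(op(op(3, P), L)), L).
Decompose op/2: leaf(Y) =?= leaf(op(op(3, P), L)),  op(op(3, 2), leaf(a)) =?= L.
Decompose leaf/1: Y =?= op(op(3, P), L).
Bind Y := op(op(3, P), L); substituting into the one remaining equation that mentions Y gives: leaf(op(op(op(op(3, P), L), empty), op(a, d))) =?= leaf(op(op(X2, empty), op(a, d))).
Bind L := op(op(3, 2), leaf(a)); substituting into the remaining equations gives: leaf(op(op(op(op(3, P), op(op(3, 2), leaf(a))), empty), op(a, d))) =?= leaf(op(op(X2, empty), op(a, d))),  leaf(leaf(op(op(op(op(3, 2), leaf(a)), 2), op(3, 2)))) =?= leaf(leaf(P)). Substituting into the earlier binding gives Y := op(op(3, P), op(op(3, 2), leaf(a))).
Decompose leaf/1: op(op(op(op(3, P), op(op(3, 2), leaf(a))), empty), op(a, d)) =?= op(op(X2, empty), op(a, d)).
Decompose op/2: op(op(op(3, P), op(op(3, 2), leaf(a))), empty) =?= op(X2, empty),  op(a, d) =?= op(a, d).
Decompose op/2: op(op(3, P), op(op(3, 2), leaf(a))) =?= X2,  empty =?= empty.
Bind X2 := op(op(3, P), op(op(3, 2), leaf(a))); no other remaining equation mentions X2.
Delete trivial equation empty =?= empty.
Delete trivial equation op(a, d) =?= op(a, d).
Decompose leaf/1: leaf(op(op(op(op(3, 2), leaf(a)), 2), op(3, 2))) =?= leaf(P).
Decompose leaf/1: op(op(op(op(3, 2), leaf(a)), 2), op(3, 2)) =?= P.
Bind P := op(op(op(op(3, 2), leaf(a)), 2), op(3, 2)). Substituting into the earlier bindings gives Y := op(op(3, op(op(op(op(3, 2), leaf(a)), 2), op(3, 2))), op(op(3, 2), leaf(a))), X2 := op(op(3, op(op(op(op(3, 2), leaf(a)), 2), op(3, 2))), op(op(3, 2), leaf(a))).
MGU = { Y ↦ op(op(3, op(op(op(op(3, 2), leaf(a)), 2), op(3, 2))), op(op(3, 2), leaf(a))), L ↦ op(op(3, 2), leaf(a)), X2 ↦ op(op(3, op(op(op(op(3, 2), leaf(a)), 2), op(3, 2))), op(op(3, 2), leaf(a))), P ↦ op(op(op(op(3, 2), leaf(a)), 2), op(3, 2)) }, so P ↦ op(op(op(op(3, 2), leaf(a)), 2), op(3, 2)).

op(op(op(op(3, 2), leaf(a)), 2), op(3, 2))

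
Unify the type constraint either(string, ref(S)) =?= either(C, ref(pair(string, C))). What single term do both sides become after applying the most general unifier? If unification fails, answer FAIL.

Decompose either/2: string =?= C,  ref(S) =?= ref(pair(string, C)).
Bind C := string; substituting into the remaining equation gives: ref(S) =?= ref(pair(string, string)).
Decompose ref/1: S =?= pair(string, string).
Bind S := pair(string, string).
Applying the MGU to either side gives either(string, ref(pair(string, string))).

either(string, ref(pair(string, string)))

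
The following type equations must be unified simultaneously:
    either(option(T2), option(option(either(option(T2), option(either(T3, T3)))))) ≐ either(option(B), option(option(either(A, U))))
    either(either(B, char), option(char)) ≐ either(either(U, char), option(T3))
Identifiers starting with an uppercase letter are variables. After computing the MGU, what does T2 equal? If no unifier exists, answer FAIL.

Decompose either/2: option(T2) ≐ option(B),  option(option(either(option(T2), option(either(T3, T3))))) ≐ option(option(either(A, U))).
Decompose option/1: T2 ≐ B.
Bind T2 := B; substituting into the one remaining equation that mentions T2 gives: option(option(either(option(B), option(either(T3, T3))))) ≐ option(option(either(A, U))).
Decompose option/1: option(either(option(B), option(either(T3, T3)))) ≐ option(either(A, U)).
Decompose option/1: either(option(B), option(either(T3, T3))) ≐ either(A, U).
Decompose either/2: option(B) ≐ A,  option(either(T3, T3)) ≐ U.
Bind A := option(B); no other remaining equation mentions A.
Bind U := option(either(T3, T3)); substituting into the remaining equation gives: either(either(B, char), option(char)) ≐ either(either(option(either(T3, T3)), char), option(T3)).
Decompose either/2: either(B, char) ≐ either(option(either(T3, T3)), char),  option(char) ≐ option(T3).
Decompose either/2: B ≐ option(either(T3, T3)),  char ≐ char.
Bind B := option(either(T3, T3)); no other remaining equation mentions B. Substituting into the earlier bindings gives T2 := option(either(T3, T3)), A := option(option(either(T3, T3))).
Delete trivial equation char ≐ char.
Decompose option/1: char ≐ T3.
Bind T3 := char. Substituting into the earlier bindings gives T2 := option(either(char, char)), A := option(option(either(char, char))), U := option(either(char, char)), B := option(either(char, char)).
MGU = { T2 ↦ option(either(char, char)), A ↦ option(option(either(char, char))), U ↦ option(either(char, char)), B ↦ option(either(char, char)), T3 ↦ char }, so T2 ↦ option(either(char, char)).

option(either(char, char))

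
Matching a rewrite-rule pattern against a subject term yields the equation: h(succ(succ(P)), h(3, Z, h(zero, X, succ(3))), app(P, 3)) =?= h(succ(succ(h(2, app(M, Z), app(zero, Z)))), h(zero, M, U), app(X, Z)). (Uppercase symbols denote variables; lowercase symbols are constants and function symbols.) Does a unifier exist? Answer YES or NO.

NO

Decompose h/3: succ(succ(P)) =?= succ(succ(h(2, app(M, Z), app(zero, Z)))),  h(3, Z, h(zero, X, succ(3))) =?= h(zero, M, U),  app(P, 3) =?= app(X, Z).
Decompose succ/1: succ(P) =?= succ(h(2, app(M, Z), app(zero, Z))).
Decompose succ/1: P =?= h(2, app(M, Z), app(zero, Z)).
Bind P := h(2, app(M, Z), app(zero, Z)); substituting into the one remaining equation that mentions P gives: app(h(2, app(M, Z), app(zero, Z)), 3) =?= app(X, Z).
Decompose h/3: 3 =?= zero,  Z =?= M,  h(zero, X, succ(3)) =?= U.
Clash: constants 3 and zero differ; no unifier exists.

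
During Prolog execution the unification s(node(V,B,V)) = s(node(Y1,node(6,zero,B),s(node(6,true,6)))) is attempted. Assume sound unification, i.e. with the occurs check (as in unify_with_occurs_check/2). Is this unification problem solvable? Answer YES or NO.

NO

Decompose s/1: node(V,B,V) = node(Y1,node(6,zero,B),s(node(6,true,6))).
Decompose node/3: V = Y1,  B = node(6,zero,B),  V = s(node(6,true,6)).
Bind V := Y1; substituting into the one remaining equation that mentions V gives: Y1 = s(node(6,true,6)).
Occurs check fails: B occurs in node(6,zero,B); the equation B = node(6,zero,B) has no finite solution.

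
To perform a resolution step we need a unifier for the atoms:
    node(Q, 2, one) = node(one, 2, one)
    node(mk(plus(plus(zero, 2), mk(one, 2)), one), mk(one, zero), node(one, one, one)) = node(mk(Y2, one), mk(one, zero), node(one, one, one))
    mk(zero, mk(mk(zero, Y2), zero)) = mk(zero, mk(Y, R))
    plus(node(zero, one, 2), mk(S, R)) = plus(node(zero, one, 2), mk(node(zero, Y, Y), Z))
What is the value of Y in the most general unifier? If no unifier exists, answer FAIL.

mk(zero, plus(plus(zero, 2), mk(one, 2)))

Decompose node/3: Q = one,  2 = 2,  one = one.
Bind Q := one; no other remaining equation mentions Q.
Delete trivial equation 2 = 2.
Delete trivial equation one = one.
Decompose node/3: mk(plus(plus(zero, 2), mk(one, 2)), one) = mk(Y2, one),  mk(one, zero) = mk(one, zero),  node(one, one, one) = node(one, one, one).
Decompose mk/2: plus(plus(zero, 2), mk(one, 2)) = Y2,  one = one.
Bind Y2 := plus(plus(zero, 2), mk(one, 2)); substituting into the one remaining equation that mentions Y2 gives: mk(zero, mk(mk(zero, plus(plus(zero, 2), mk(one, 2))), zero)) = mk(zero, mk(Y, R)).
Delete trivial equation one = one.
Delete trivial equation mk(one, zero) = mk(one, zero).
Delete trivial equation node(one, one, one) = node(one, one, one).
Decompose mk/2: zero = zero,  mk(mk(zero, plus(plus(zero, 2), mk(one, 2))), zero) = mk(Y, R).
Delete trivial equation zero = zero.
Decompose mk/2: mk(zero, plus(plus(zero, 2), mk(one, 2))) = Y,  zero = R.
Bind Y := mk(zero, plus(plus(zero, 2), mk(one, 2))); substituting into the one remaining equation that mentions Y gives: plus(node(zero, one, 2), mk(S, R)) = plus(node(zero, one, 2), mk(node(zero, mk(zero, plus(plus(zero, 2), mk(one, 2))), mk(zero, plus(plus(zero, 2), mk(one, 2)))), Z)).
Bind R := zero; substituting into the remaining equation gives: plus(node(zero, one, 2), mk(S, zero)) = plus(node(zero, one, 2), mk(node(zero, mk(zero, plus(plus(zero, 2), mk(one, 2))), mk(zero, plus(plus(zero, 2), mk(one, 2)))), Z)).
Decompose plus/2: node(zero, one, 2) = node(zero, one, 2),  mk(S, zero) = mk(node(zero, mk(zero, plus(plus(zero, 2), mk(one, 2))), mk(zero, plus(plus(zero, 2), mk(one, 2)))), Z).
Delete trivial equation node(zero, one, 2) = node(zero, one, 2).
Decompose mk/2: S = node(zero, mk(zero, plus(plus(zero, 2), mk(one, 2))), mk(zero, plus(plus(zero, 2), mk(one, 2)))),  zero = Z.
Bind S := node(zero, mk(zero, plus(plus(zero, 2), mk(one, 2))), mk(zero, plus(plus(zero, 2), mk(one, 2)))); no other remaining equation mentions S.
Bind Z := zero.
MGU = { Q := one, Y2 := plus(plus(zero, 2), mk(one, 2)), Y := mk(zero, plus(plus(zero, 2), mk(one, 2))), R := zero, S := node(zero, mk(zero, plus(plus(zero, 2), mk(one, 2))), mk(zero, plus(plus(zero, 2), mk(one, 2)))), Z := zero }, so Y := mk(zero, plus(plus(zero, 2), mk(one, 2))).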